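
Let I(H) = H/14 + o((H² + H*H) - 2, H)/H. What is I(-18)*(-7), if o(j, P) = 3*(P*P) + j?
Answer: 5744/9 ≈ 638.22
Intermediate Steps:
o(j, P) = j + 3*P² (o(j, P) = 3*P² + j = j + 3*P²)
I(H) = H/14 + (-2 + 5*H²)/H (I(H) = H/14 + (((H² + H*H) - 2) + 3*H²)/H = H*(1/14) + (((H² + H²) - 2) + 3*H²)/H = H/14 + ((2*H² - 2) + 3*H²)/H = H/14 + ((-2 + 2*H²) + 3*H²)/H = H/14 + (-2 + 5*H²)/H)
I(-18)*(-7) = (-2/(-18) + (71/14)*(-18))*(-7) = (-2*(-1/18) - 639/7)*(-7) = (⅑ - 639/7)*(-7) = -5744/63*(-7) = 5744/9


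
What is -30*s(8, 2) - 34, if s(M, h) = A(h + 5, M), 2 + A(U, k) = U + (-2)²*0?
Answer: -184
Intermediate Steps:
A(U, k) = -2 + U (A(U, k) = -2 + (U + (-2)²*0) = -2 + (U + 4*0) = -2 + (U + 0) = -2 + U)
s(M, h) = 3 + h (s(M, h) = -2 + (h + 5) = -2 + (5 + h) = 3 + h)
-30*s(8, 2) - 34 = -30*(3 + 2) - 34 = -30*5 - 34 = -150 - 34 = -184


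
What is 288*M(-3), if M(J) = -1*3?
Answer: -864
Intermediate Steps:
M(J) = -3
288*M(-3) = 288*(-3) = -864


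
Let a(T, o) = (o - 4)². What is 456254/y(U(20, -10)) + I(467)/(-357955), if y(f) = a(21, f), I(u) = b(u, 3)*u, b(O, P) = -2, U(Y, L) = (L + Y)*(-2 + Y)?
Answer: 81673666077/5544007040 ≈ 14.732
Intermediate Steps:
U(Y, L) = (-2 + Y)*(L + Y)
a(T, o) = (-4 + o)²
I(u) = -2*u
y(f) = (-4 + f)²
456254/y(U(20, -10)) + I(467)/(-357955) = 456254/((-4 + (20² - 2*(-10) - 2*20 - 10*20))²) - 2*467/(-357955) = 456254/((-4 + (400 + 20 - 40 - 200))²) - 934*(-1/357955) = 456254/((-4 + 180)²) + 934/357955 = 456254/(176²) + 934/357955 = 456254/30976 + 934/357955 = 456254*(1/30976) + 934/357955 = 228127/15488 + 934/357955 = 81673666077/5544007040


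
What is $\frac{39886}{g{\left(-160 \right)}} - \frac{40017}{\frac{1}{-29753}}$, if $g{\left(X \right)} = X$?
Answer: $\frac{95250044137}{80} \approx 1.1906 \cdot 10^{9}$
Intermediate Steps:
$\frac{39886}{g{\left(-160 \right)}} - \frac{40017}{\frac{1}{-29753}} = \frac{39886}{-160} - \frac{40017}{\frac{1}{-29753}} = 39886 \left(- \frac{1}{160}\right) - \frac{40017}{- \frac{1}{29753}} = - \frac{19943}{80} - -1190625801 = - \frac{19943}{80} + 1190625801 = \frac{95250044137}{80}$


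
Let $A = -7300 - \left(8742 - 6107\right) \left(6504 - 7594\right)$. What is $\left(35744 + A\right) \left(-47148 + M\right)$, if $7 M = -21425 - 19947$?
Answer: $- \frac{1077303816352}{7} \approx -1.539 \cdot 10^{11}$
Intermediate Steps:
$M = - \frac{41372}{7}$ ($M = \frac{-21425 - 19947}{7} = \frac{1}{7} \left(-41372\right) = - \frac{41372}{7} \approx -5910.3$)
$A = 2864850$ ($A = -7300 - 2635 \left(-1090\right) = -7300 - -2872150 = -7300 + 2872150 = 2864850$)
$\left(35744 + A\right) \left(-47148 + M\right) = \left(35744 + 2864850\right) \left(-47148 - \frac{41372}{7}\right) = 2900594 \left(- \frac{371408}{7}\right) = - \frac{1077303816352}{7}$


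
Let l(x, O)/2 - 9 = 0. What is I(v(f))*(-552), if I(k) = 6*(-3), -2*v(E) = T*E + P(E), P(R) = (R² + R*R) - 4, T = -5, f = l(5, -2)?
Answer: 9936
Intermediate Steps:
l(x, O) = 18 (l(x, O) = 18 + 2*0 = 18 + 0 = 18)
f = 18
P(R) = -4 + 2*R² (P(R) = (R² + R²) - 4 = 2*R² - 4 = -4 + 2*R²)
v(E) = 2 - E² + 5*E/2 (v(E) = -(-5*E + (-4 + 2*E²))/2 = -(-4 - 5*E + 2*E²)/2 = 2 - E² + 5*E/2)
I(k) = -18
I(v(f))*(-552) = -18*(-552) = 9936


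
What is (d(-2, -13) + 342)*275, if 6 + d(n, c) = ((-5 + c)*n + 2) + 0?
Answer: 102850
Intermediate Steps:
d(n, c) = -4 + n*(-5 + c) (d(n, c) = -6 + (((-5 + c)*n + 2) + 0) = -6 + ((n*(-5 + c) + 2) + 0) = -6 + ((2 + n*(-5 + c)) + 0) = -6 + (2 + n*(-5 + c)) = -4 + n*(-5 + c))
(d(-2, -13) + 342)*275 = ((-4 - 5*(-2) - 13*(-2)) + 342)*275 = ((-4 + 10 + 26) + 342)*275 = (32 + 342)*275 = 374*275 = 102850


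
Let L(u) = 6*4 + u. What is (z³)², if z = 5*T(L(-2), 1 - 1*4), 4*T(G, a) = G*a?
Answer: 20179187015625/64 ≈ 3.1530e+11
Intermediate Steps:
L(u) = 24 + u
T(G, a) = G*a/4 (T(G, a) = (G*a)/4 = G*a/4)
z = -165/2 (z = 5*((24 - 2)*(1 - 1*4)/4) = 5*((¼)*22*(1 - 4)) = 5*((¼)*22*(-3)) = 5*(-33/2) = -165/2 ≈ -82.500)
(z³)² = ((-165/2)³)² = (-4492125/8)² = 20179187015625/64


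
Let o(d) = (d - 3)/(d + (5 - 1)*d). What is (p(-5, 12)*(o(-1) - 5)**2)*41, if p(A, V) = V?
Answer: 216972/25 ≈ 8678.9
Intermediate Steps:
o(d) = (-3 + d)/(5*d) (o(d) = (-3 + d)/(d + 4*d) = (-3 + d)/((5*d)) = (-3 + d)*(1/(5*d)) = (-3 + d)/(5*d))
(p(-5, 12)*(o(-1) - 5)**2)*41 = (12*((1/5)*(-3 - 1)/(-1) - 5)**2)*41 = (12*((1/5)*(-1)*(-4) - 5)**2)*41 = (12*(4/5 - 5)**2)*41 = (12*(-21/5)**2)*41 = (12*(441/25))*41 = (5292/25)*41 = 216972/25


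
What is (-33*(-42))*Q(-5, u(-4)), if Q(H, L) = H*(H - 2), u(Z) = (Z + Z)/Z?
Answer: 48510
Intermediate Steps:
u(Z) = 2 (u(Z) = (2*Z)/Z = 2)
Q(H, L) = H*(-2 + H)
(-33*(-42))*Q(-5, u(-4)) = (-33*(-42))*(-5*(-2 - 5)) = 1386*(-5*(-7)) = 1386*35 = 48510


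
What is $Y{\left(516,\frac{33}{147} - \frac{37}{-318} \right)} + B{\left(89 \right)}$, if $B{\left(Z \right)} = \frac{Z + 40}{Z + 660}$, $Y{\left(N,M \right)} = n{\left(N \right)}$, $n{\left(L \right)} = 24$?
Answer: $\frac{18105}{749} \approx 24.172$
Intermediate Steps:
$Y{\left(N,M \right)} = 24$
$B{\left(Z \right)} = \frac{40 + Z}{660 + Z}$
$Y{\left(516,\frac{33}{147} - \frac{37}{-318} \right)} + B{\left(89 \right)} = 24 + \frac{40 + 89}{660 + 89} = 24 + \frac{1}{749} \cdot 129 = 24 + \frac{129}{749} = \frac{18105}{749}$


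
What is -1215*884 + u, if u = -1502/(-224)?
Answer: -120293969/112 ≈ -1.0741e+6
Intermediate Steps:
u = 751/112 (u = -1502*(-1/224) = 751/112 ≈ 6.7054)
-1215*884 + u = -1215*884 + 751/112 = -1074060 + 751/112 = -120293969/112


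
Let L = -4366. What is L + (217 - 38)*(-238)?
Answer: -46968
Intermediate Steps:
L + (217 - 38)*(-238) = -4366 + (217 - 38)*(-238) = -4366 + 179*(-238) = -4366 - 42602 = -46968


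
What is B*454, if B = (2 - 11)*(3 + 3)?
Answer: -24516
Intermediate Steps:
B = -54 (B = -9*6 = -54)
B*454 = -54*454 = -24516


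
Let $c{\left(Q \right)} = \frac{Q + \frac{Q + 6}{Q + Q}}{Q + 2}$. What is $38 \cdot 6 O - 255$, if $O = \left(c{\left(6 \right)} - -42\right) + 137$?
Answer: $\frac{81513}{2} \approx 40757.0$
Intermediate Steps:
$c{\left(Q \right)} = \frac{Q + \frac{6 + Q}{2 Q}}{2 + Q}$
$O = \frac{1439}{8}$ ($O = \left(\frac{3 + 6^{2} + \frac{1}{2} \cdot 6}{6 \left(2 + 6\right)} - -42\right) + 137 = \left(\frac{3 + 36 + 3}{6 \cdot 8} + \left(-28 + 70\right)\right) + 137 = \left(\frac{1}{6} \cdot \frac{1}{8} \cdot 42 + 42\right) + 137 = \left(\frac{7}{8} + 42\right) + 137 = \frac{343}{8} + 137 = \frac{1439}{8} \approx 179.88$)
$38 \cdot 6 O - 255 = 38 \cdot 6 \cdot \frac{1439}{8} - 255 = 228 \cdot \frac{1439}{8} - 255 = \frac{82023}{2} - 255 = \frac{81513}{2}$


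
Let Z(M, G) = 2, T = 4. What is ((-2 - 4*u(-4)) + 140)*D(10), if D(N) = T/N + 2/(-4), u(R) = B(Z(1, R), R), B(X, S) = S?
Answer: -77/5 ≈ -15.400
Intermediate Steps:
u(R) = R
D(N) = -½ + 4/N (D(N) = 4/N + 2/(-4) = 4/N + 2*(-¼) = 4/N - ½ = -½ + 4/N)
((-2 - 4*u(-4)) + 140)*D(10) = ((-2 - 4*(-4)) + 140)*((½)*(8 - 1*10)/10) = ((-2 + 16) + 140)*((½)*(⅒)*(8 - 10)) = (14 + 140)*((½)*(⅒)*(-2)) = 154*(-⅒) = -77/5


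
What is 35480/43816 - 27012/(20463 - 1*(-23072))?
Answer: 45133001/238441195 ≈ 0.18928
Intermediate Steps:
35480/43816 - 27012/(20463 - 1*(-23072)) = 35480*(1/43816) - 27012/(20463 + 23072) = 4435/5477 - 27012/43535 = 45133001/238441195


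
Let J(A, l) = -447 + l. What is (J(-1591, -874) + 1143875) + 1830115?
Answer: 2972669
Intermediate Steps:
(J(-1591, -874) + 1143875) + 1830115 = ((-447 - 874) + 1143875) + 1830115 = (-1321 + 1143875) + 1830115 = 1142554 + 1830115 = 2972669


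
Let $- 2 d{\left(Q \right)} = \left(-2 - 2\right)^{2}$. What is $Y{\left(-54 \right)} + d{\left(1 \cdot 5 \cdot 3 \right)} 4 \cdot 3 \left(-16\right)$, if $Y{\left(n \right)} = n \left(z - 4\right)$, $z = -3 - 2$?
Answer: $2022$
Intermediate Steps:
$z = -5$
$d{\left(Q \right)} = -8$ ($d{\left(Q \right)} = - \frac{\left(-2 - 2\right)^{2}}{2} = - \frac{\left(-4\right)^{2}}{2} = \left(- \frac{1}{2}\right) 16 = -8$)
$Y{\left(n \right)} = - 9 n$ ($Y{\left(n \right)} = n \left(-5 - 4\right) = n \left(-9\right) = - 9 n$)
$Y{\left(-54 \right)} + d{\left(1 \cdot 5 \cdot 3 \right)} 4 \cdot 3 \left(-16\right) = \left(-9\right) \left(-54\right) + - 8 \cdot 4 \cdot 3 \left(-16\right) = 486 + \left(-8\right) 12 \left(-16\right) = 486 - -1536 = 486 + 1536 = 2022$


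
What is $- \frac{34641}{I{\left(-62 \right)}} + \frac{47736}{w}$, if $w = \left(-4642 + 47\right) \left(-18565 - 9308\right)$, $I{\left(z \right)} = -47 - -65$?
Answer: $- \frac{54774011427}{28461430} \approx -1924.5$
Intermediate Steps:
$I{\left(z \right)} = 18$ ($I{\left(z \right)} = -47 + 65 = 18$)
$w = 128076435$ ($w = \left(-4595\right) \left(-27873\right) = 128076435$)
$- \frac{34641}{I{\left(-62 \right)}} + \frac{47736}{w} = - \frac{34641}{18} + \frac{47736}{128076435} = \left(-34641\right) \frac{1}{18} + 47736 \cdot \frac{1}{128076435} = - \frac{3849}{2} + \frac{5304}{14230715} = - \frac{54774011427}{28461430}$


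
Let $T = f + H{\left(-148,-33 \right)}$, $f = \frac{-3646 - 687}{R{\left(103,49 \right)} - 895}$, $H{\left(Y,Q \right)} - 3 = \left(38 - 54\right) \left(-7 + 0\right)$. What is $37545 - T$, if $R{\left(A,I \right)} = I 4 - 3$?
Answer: $\frac{26271527}{702} \approx 37424.0$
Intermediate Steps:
$R{\left(A,I \right)} = -3 + 4 I$ ($R{\left(A,I \right)} = 4 I - 3 = -3 + 4 I$)
$H{\left(Y,Q \right)} = 115$ ($H{\left(Y,Q \right)} = 3 + \left(38 - 54\right) \left(-7 + 0\right) = 3 - -112 = 3 + 112 = 115$)
$f = \frac{4333}{702}$ ($f = \frac{-3646 - 687}{\left(-3 + 4 \cdot 49\right) - 895} = - \frac{4333}{\left(-3 + 196\right) - 895} = - \frac{4333}{193 - 895} = - \frac{4333}{-702} = \left(-4333\right) \left(- \frac{1}{702}\right) = \frac{4333}{702} \approx 6.1724$)
$T = \frac{85063}{702}$ ($T = \frac{4333}{702} + 115 = \frac{85063}{702} \approx 121.17$)
$37545 - T = 37545 - \frac{85063}{702} = \frac{26271527}{702}$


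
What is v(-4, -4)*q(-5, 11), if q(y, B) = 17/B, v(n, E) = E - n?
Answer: 0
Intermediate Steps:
v(-4, -4)*q(-5, 11) = (-4 - 1*(-4))*(17/11) = (-4 + 4)*(17*(1/11)) = 0*(17/11) = 0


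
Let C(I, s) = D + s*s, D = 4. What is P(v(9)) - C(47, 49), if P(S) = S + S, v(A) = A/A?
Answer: -2403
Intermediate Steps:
C(I, s) = 4 + s² (C(I, s) = 4 + s*s = 4 + s²)
v(A) = 1
P(S) = 2*S
P(v(9)) - C(47, 49) = 2*1 - (4 + 49²) = 2 - (4 + 2401) = 2 - 1*2405 = 2 - 2405 = -2403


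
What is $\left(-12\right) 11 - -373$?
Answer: $241$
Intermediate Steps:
$\left(-12\right) 11 - -373 = -132 + 373 = 241$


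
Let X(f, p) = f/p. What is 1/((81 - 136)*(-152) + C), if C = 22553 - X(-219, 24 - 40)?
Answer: 16/494389 ≈ 3.2363e-5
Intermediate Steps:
C = 360629/16 (C = 22553 - (-219)/(24 - 40) = 22553 - (-219)/(-16) = 22553 - (-219)*(-1)/16 = 22553 - 1*219/16 = 22553 - 219/16 = 360629/16 ≈ 22539.)
1/((81 - 136)*(-152) + C) = 1/((81 - 136)*(-152) + 360629/16) = 1/(-55*(-152) + 360629/16) = 1/(8360 + 360629/16) = 1/(494389/16) = 16/494389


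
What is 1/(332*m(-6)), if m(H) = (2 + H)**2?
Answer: 1/5312 ≈ 0.00018825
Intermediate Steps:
1/(332*m(-6)) = 1/(332*((2 - 6)**2)) = 1/(332*((-4)**2)) = (1/332)/16 = (1/332)*(1/16) = 1/5312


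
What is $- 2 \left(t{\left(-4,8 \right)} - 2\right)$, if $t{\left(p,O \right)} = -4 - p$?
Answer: $4$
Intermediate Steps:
$- 2 \left(t{\left(-4,8 \right)} - 2\right) = - 2 \left(\left(-4 - -4\right) - 2\right) = - 2 \left(\left(-4 + 4\right) - 2\right) = - 2 \left(0 - 2\right) = \left(-2\right) \left(-2\right) = 4$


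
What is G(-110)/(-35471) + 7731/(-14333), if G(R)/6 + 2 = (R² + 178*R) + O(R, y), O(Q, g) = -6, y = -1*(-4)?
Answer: 369726723/508405843 ≈ 0.72723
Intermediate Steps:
y = 4
G(R) = -48 + 6*R² + 1068*R (G(R) = -12 + 6*((R² + 178*R) - 6) = -12 + 6*(-6 + R² + 178*R) = -12 + (-36 + 6*R² + 1068*R) = -48 + 6*R² + 1068*R)
G(-110)/(-35471) + 7731/(-14333) = (-48 + 6*(-110)² + 1068*(-110))/(-35471) + 7731/(-14333) = (-48 + 6*12100 - 117480)*(-1/35471) + 7731*(-1/14333) = (-48 + 72600 - 117480)*(-1/35471) - 7731/14333 = -44928*(-1/35471) - 7731/14333 = 44928/35471 - 7731/14333 = 369726723/508405843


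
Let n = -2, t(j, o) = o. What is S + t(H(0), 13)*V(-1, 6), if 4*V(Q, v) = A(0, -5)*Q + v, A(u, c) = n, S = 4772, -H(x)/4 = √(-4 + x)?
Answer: 4798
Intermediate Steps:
H(x) = -4*√(-4 + x)
A(u, c) = -2
V(Q, v) = -Q/2 + v/4 (V(Q, v) = (-2*Q + v)/4 = (v - 2*Q)/4 = -Q/2 + v/4)
S + t(H(0), 13)*V(-1, 6) = 4772 + 13*(-½*(-1) + (¼)*6) = 4772 + 13*(½ + 3/2) = 4772 + 13*2 = 4772 + 26 = 4798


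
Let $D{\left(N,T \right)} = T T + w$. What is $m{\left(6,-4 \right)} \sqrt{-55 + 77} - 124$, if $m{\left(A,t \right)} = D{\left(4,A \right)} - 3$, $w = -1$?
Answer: $-124 + 32 \sqrt{22} \approx 26.093$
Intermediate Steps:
$D{\left(N,T \right)} = -1 + T^{2}$ ($D{\left(N,T \right)} = T T - 1 = T^{2} - 1 = -1 + T^{2}$)
$m{\left(A,t \right)} = -4 + A^{2}$ ($m{\left(A,t \right)} = \left(-1 + A^{2}\right) - 3 = -4 + A^{2}$)
$m{\left(6,-4 \right)} \sqrt{-55 + 77} - 124 = \left(-4 + 6^{2}\right) \sqrt{-55 + 77} - 124 = \left(-4 + 36\right) \sqrt{22} - 124 = 32 \sqrt{22} - 124 = -124 + 32 \sqrt{22}$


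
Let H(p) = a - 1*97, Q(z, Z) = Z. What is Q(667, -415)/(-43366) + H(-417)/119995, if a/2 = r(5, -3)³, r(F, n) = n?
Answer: 43249659/5203703170 ≈ 0.0083113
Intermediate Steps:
a = -54 (a = 2*(-3)³ = 2*(-27) = -54)
H(p) = -151 (H(p) = -54 - 1*97 = -54 - 97 = -151)
Q(667, -415)/(-43366) + H(-417)/119995 = -415/(-43366) - 151/119995 = -415*(-1/43366) - 151*1/119995 = 415/43366 - 151/119995 = 43249659/5203703170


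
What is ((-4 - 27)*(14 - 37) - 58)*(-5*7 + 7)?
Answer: -18340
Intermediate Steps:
((-4 - 27)*(14 - 37) - 58)*(-5*7 + 7) = (-31*(-23) - 58)*(-35 + 7) = (713 - 58)*(-28) = 655*(-28) = -18340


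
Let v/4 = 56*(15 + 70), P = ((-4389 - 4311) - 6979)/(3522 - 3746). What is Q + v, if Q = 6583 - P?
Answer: 5723873/224 ≈ 25553.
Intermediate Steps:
P = 15679/224 (P = (-8700 - 6979)/(-224) = -15679*(-1/224) = 15679/224 ≈ 69.995)
v = 19040 (v = 4*(56*(15 + 70)) = 4*(56*85) = 4*4760 = 19040)
Q = 1458913/224 (Q = 6583 - 1*15679/224 = 6583 - 15679/224 = 1458913/224 ≈ 6513.0)
Q + v = 1458913/224 + 19040 = 5723873/224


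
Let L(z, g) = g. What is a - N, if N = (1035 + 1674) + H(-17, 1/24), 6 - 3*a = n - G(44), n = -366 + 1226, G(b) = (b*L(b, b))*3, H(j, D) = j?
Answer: -3122/3 ≈ -1040.7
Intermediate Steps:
G(b) = 3*b² (G(b) = (b*b)*3 = b²*3 = 3*b²)
n = 860
a = 4954/3 (a = 2 - (860 - 3*44²)/3 = 2 - (860 - 3*1936)/3 = 2 - (860 - 1*5808)/3 = 2 - (860 - 5808)/3 = 2 - ⅓*(-4948) = 2 + 4948/3 = 4954/3 ≈ 1651.3)
N = 2692 (N = (1035 + 1674) - 17 = 2709 - 17 = 2692)
a - N = 4954/3 - 1*2692 = 4954/3 - 2692 = -3122/3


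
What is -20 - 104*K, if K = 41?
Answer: -4284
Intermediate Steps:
-20 - 104*K = -20 - 104*41 = -20 - 4264 = -4284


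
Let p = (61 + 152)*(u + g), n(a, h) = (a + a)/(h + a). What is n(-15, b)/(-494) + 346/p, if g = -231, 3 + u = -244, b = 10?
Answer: -195452/12574029 ≈ -0.015544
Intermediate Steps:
u = -247 (u = -3 - 244 = -247)
n(a, h) = 2*a/(a + h) (n(a, h) = (2*a)/(a + h) = 2*a/(a + h))
p = -101814 (p = (61 + 152)*(-247 - 231) = 213*(-478) = -101814)
n(-15, b)/(-494) + 346/p = (2*(-15)/(-15 + 10))/(-494) + 346/(-101814) = (2*(-15)/(-5))*(-1/494) + 346*(-1/101814) = (2*(-15)*(-⅕))*(-1/494) - 173/50907 = 6*(-1/494) - 173/50907 = -3/247 - 173/50907 = -195452/12574029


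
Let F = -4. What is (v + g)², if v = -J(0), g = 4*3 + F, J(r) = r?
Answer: 64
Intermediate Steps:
g = 8 (g = 4*3 - 4 = 12 - 4 = 8)
v = 0 (v = -1*0 = 0)
(v + g)² = (0 + 8)² = 8² = 64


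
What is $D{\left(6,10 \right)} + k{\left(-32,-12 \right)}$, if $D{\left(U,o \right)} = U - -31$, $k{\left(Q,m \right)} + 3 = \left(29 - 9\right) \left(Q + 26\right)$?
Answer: $-86$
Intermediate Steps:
$k{\left(Q,m \right)} = 517 + 20 Q$ ($k{\left(Q,m \right)} = -3 + \left(29 - 9\right) \left(Q + 26\right) = -3 + 20 \left(26 + Q\right) = -3 + \left(520 + 20 Q\right) = 517 + 20 Q$)
$D{\left(U,o \right)} = 31 + U$ ($D{\left(U,o \right)} = U + 31 = 31 + U$)
$D{\left(6,10 \right)} + k{\left(-32,-12 \right)} = \left(31 + 6\right) + \left(517 + 20 \left(-32\right)\right) = 37 + \left(517 - 640\right) = 37 - 123 = -86$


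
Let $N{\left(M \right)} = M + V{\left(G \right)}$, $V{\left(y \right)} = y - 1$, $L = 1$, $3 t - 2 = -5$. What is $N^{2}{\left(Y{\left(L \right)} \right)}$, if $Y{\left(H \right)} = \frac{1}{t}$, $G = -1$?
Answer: $9$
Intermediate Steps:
$t = -1$ ($t = \frac{2}{3} + \frac{1}{3} \left(-5\right) = \frac{2}{3} - \frac{5}{3} = -1$)
$V{\left(y \right)} = -1 + y$
$Y{\left(H \right)} = -1$ ($Y{\left(H \right)} = \frac{1}{-1} = -1$)
$N{\left(M \right)} = -2 + M$ ($N{\left(M \right)} = M - 2 = -2 + M$)
$N^{2}{\left(Y{\left(L \right)} \right)} = \left(-2 - 1\right)^{2} = \left(-3\right)^{2} = 9$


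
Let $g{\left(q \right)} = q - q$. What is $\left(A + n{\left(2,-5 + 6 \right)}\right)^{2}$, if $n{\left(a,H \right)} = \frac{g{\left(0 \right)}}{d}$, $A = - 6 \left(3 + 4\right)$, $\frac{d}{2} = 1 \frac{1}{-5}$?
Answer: $1764$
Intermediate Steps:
$g{\left(q \right)} = 0$
$d = - \frac{2}{5}$ ($d = 2 \cdot 1 \frac{1}{-5} = 2 \cdot 1 \left(- \frac{1}{5}\right) = 2 \left(- \frac{1}{5}\right) = - \frac{2}{5} \approx -0.4$)
$A = -42$ ($A = \left(-6\right) 7 = -42$)
$n{\left(a,H \right)} = 0$ ($n{\left(a,H \right)} = \frac{0}{- \frac{2}{5}} = 0 \left(- \frac{5}{2}\right) = 0$)
$\left(A + n{\left(2,-5 + 6 \right)}\right)^{2} = \left(-42 + 0\right)^{2} = \left(-42\right)^{2} = 1764$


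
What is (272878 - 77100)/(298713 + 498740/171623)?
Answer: 33600007694/51266519939 ≈ 0.65540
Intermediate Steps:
(272878 - 77100)/(298713 + 498740/171623) = 195778/(298713 + 498740*(1/171623)) = 195778/(298713 + 498740/171623) = 195778/(51266519939/171623) = 195778*(171623/51266519939) = 33600007694/51266519939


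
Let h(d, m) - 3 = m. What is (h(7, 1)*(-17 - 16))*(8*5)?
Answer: -5280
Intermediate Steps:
h(d, m) = 3 + m
(h(7, 1)*(-17 - 16))*(8*5) = ((3 + 1)*(-17 - 16))*(8*5) = (4*(-33))*40 = -132*40 = -5280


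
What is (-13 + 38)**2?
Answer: 625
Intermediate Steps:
(-13 + 38)**2 = 25**2 = 625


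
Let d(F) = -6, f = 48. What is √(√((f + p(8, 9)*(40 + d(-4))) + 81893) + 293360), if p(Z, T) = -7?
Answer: √(293360 + √81703) ≈ 541.89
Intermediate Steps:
√(√((f + p(8, 9)*(40 + d(-4))) + 81893) + 293360) = √(√((48 - 7*(40 - 6)) + 81893) + 293360) = √(√((48 - 7*34) + 81893) + 293360) = √(√((48 - 238) + 81893) + 293360) = √(√(-190 + 81893) + 293360) = √(√81703 + 293360) = √(293360 + √81703)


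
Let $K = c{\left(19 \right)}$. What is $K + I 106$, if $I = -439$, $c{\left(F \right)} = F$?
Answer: $-46515$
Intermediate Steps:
$K = 19$
$K + I 106 = 19 - 46534 = -46515$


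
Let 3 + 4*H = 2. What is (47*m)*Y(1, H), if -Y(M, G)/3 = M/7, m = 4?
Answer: -564/7 ≈ -80.571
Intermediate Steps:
H = -¼ (H = -¾ + (¼)*2 = -¾ + ½ = -¼ ≈ -0.25000)
Y(M, G) = -3*M/7
(47*m)*Y(1, H) = (47*4)*(-3/7*1) = 188*(-3/7) = -564/7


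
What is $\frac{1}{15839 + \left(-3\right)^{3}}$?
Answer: $\frac{1}{15812} \approx 6.3243 \cdot 10^{-5}$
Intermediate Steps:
$\frac{1}{15839 + \left(-3\right)^{3}} = \frac{1}{15839 - 27} = \frac{1}{15812}$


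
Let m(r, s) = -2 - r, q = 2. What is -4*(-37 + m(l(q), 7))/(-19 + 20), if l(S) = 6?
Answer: 180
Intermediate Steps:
-4*(-37 + m(l(q), 7))/(-19 + 20) = -4*(-37 + (-2 - 1*6))/(-19 + 20) = -4*(-37 + (-2 - 6))/1 = -4*(-37 - 8) = -(-180) = -4*(-45) = 180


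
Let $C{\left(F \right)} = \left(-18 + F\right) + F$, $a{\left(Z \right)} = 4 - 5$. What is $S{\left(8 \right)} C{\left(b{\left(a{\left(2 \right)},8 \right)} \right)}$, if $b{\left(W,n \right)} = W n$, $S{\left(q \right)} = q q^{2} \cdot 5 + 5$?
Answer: $-87210$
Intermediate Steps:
$a{\left(Z \right)} = -1$
$S{\left(q \right)} = 5 + 5 q^{3}$ ($S{\left(q \right)} = q^{3} \cdot 5 + 5 = 5 q^{3} + 5 = 5 + 5 q^{3}$)
$C{\left(F \right)} = -18 + 2 F$
$S{\left(8 \right)} C{\left(b{\left(a{\left(2 \right)},8 \right)} \right)} = \left(5 + 5 \cdot 8^{3}\right) \left(-18 + 2 \left(\left(-1\right) 8\right)\right) = \left(5 + 5 \cdot 512\right) \left(-18 + 2 \left(-8\right)\right) = \left(5 + 2560\right) \left(-18 - 16\right) = 2565 \left(-34\right) = -87210$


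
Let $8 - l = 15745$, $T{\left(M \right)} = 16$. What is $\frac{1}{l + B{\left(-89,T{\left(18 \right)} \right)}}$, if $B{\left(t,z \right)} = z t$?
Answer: $- \frac{1}{17161} \approx -5.8272 \cdot 10^{-5}$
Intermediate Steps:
$l = -15737$ ($l = 8 - 15745 = -15737$)
$B{\left(t,z \right)} = t z$
$\frac{1}{l + B{\left(-89,T{\left(18 \right)} \right)}} = \frac{1}{-15737 - 1424} = \frac{1}{-17161} = - \frac{1}{17161}$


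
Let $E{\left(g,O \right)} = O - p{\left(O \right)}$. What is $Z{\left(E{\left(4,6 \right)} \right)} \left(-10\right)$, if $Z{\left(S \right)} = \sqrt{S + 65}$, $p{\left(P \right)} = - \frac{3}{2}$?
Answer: $- 5 \sqrt{290} \approx -85.147$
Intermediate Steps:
$p{\left(P \right)} = - \frac{3}{2}$ ($p{\left(P \right)} = \left(-3\right) \frac{1}{2} = - \frac{3}{2}$)
$E{\left(g,O \right)} = \frac{3}{2} + O$ ($E{\left(g,O \right)} = O - - \frac{3}{2} = O + \frac{3}{2} = \frac{3}{2} + O$)
$Z{\left(S \right)} = \sqrt{65 + S}$
$Z{\left(E{\left(4,6 \right)} \right)} \left(-10\right) = \sqrt{65 + \left(\frac{3}{2} + 6\right)} \left(-10\right) = \sqrt{65 + \frac{15}{2}} \left(-10\right) = \sqrt{\frac{145}{2}} \left(-10\right) = \frac{\sqrt{290}}{2} \left(-10\right) = - 5 \sqrt{290}$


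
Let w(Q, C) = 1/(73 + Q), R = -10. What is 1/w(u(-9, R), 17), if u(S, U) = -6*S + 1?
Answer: 128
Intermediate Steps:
u(S, U) = 1 - 6*S
1/w(u(-9, R), 17) = 1/(1/(73 + (1 - 6*(-9)))) = 1/(1/(73 + (1 + 54))) = 1/(1/(73 + 55)) = 1/(1/128) = 128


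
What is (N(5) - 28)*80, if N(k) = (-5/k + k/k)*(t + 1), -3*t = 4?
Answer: -2240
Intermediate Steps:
t = -4/3 (t = -⅓*4 = -4/3 ≈ -1.3333)
N(k) = -⅓ + 5/(3*k) (N(k) = (-5/k + k/k)*(-4/3 + 1) = (-5/k + 1)*(-⅓) = (1 - 5/k)*(-⅓) = -⅓ + 5/(3*k))
(N(5) - 28)*80 = ((⅓)*(5 - 1*5)/5 - 28)*80 = ((⅓)*(⅕)*(5 - 5) - 28)*80 = ((⅓)*(⅕)*0 - 28)*80 = (0 - 28)*80 = -28*80 = -2240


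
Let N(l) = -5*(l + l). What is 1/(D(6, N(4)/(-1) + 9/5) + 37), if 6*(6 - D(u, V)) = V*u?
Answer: ⅚ ≈ 0.83333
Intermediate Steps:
N(l) = -10*l
D(u, V) = 6 - V*u/6
1/(D(6, N(4)/(-1) + 9/5) + 37) = 1/((6 - ⅙*(-10*4/(-1) + 9/5)*6) + 37) = 1/((6 - ⅙*(-40*(-1) + 9*(⅕))*6) + 37) = 1/((6 - ⅙*(40 + 9/5)*6) + 37) = 1/((6 - ⅙*209/5*6) + 37) = 1/((6 - 209/5) + 37) = 1/(-179/5 + 37) = 1/(6/5) = ⅚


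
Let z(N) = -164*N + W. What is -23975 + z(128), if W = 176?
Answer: -44791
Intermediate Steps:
z(N) = 176 - 164*N (z(N) = -164*N + 176 = 176 - 164*N)
-23975 + z(128) = -23975 + (176 - 164*128) = -23975 + (176 - 20992) = -23975 - 20816 = -44791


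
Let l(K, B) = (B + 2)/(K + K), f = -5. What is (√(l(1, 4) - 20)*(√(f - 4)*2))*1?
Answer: -6*√17 ≈ -24.739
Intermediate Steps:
l(K, B) = (2 + B)/(2*K) (l(K, B) = (2 + B)/((2*K)) = (2 + B)*(1/(2*K)) = (2 + B)/(2*K))
(√(l(1, 4) - 20)*(√(f - 4)*2))*1 = (√((½)*(2 + 4)/1 - 20)*(√(-5 - 4)*2))*1 = (√((½)*1*6 - 20)*(√(-9)*2))*1 = (√(3 - 20)*((3*I)*2))*1 = (√(-17)*(6*I))*1 = ((I*√17)*(6*I))*1 = -6*√17*1 = -6*√17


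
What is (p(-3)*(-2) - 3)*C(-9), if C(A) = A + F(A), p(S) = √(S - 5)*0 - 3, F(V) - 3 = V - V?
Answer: -18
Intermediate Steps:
F(V) = 3 (F(V) = 3 + (V - V) = 3 + 0 = 3)
p(S) = -3 (p(S) = √(-5 + S)*0 - 3 = 0 - 3 = -3)
C(A) = 3 + A (C(A) = A + 3 = 3 + A)
(p(-3)*(-2) - 3)*C(-9) = (-3*(-2) - 3)*(3 - 9) = (6 - 3)*(-6) = 3*(-6) = -18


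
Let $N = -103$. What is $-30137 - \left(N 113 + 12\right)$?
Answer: $-18510$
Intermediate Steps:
$-30137 - \left(N 113 + 12\right) = -30137 - \left(\left(-103\right) 113 + 12\right) = -30137 - \left(-11639 + 12\right) = -30137 - -11627 = -30137 + 11627 = -18510$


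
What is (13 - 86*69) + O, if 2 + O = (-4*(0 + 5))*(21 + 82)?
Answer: -7983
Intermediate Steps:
O = -2062 (O = -2 + (-4*(0 + 5))*(21 + 82) = -2 - 4*5*103 = -2 - 20*103 = -2 - 2060 = -2062)
(13 - 86*69) + O = (13 - 86*69) - 2062 = (13 - 5934) - 2062 = -5921 - 2062 = -7983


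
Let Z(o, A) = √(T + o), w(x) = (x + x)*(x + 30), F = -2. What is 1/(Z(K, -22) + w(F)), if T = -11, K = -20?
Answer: -112/12575 - I*√31/12575 ≈ -0.0089066 - 0.00044276*I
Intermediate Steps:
w(x) = 2*x*(30 + x) (w(x) = (2*x)*(30 + x) = 2*x*(30 + x))
Z(o, A) = √(-11 + o)
1/(Z(K, -22) + w(F)) = 1/(√(-11 - 20) + 2*(-2)*(30 - 2)) = 1/(√(-31) + 2*(-2)*28) = 1/(I*√31 - 112) = 1/(-112 + I*√31)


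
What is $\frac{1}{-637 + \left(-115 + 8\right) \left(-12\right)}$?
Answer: $\frac{1}{647} \approx 0.0015456$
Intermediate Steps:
$\frac{1}{-637 + \left(-115 + 8\right) \left(-12\right)} = \frac{1}{-637 - -1284} = \frac{1}{-637 + 1284} = \frac{1}{647}$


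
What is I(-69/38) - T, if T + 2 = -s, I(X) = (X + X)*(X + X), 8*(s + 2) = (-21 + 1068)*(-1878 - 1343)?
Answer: -1217393619/2888 ≈ -4.2154e+5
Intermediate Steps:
s = -3372403/8 (s = -2 + ((-21 + 1068)*(-1878 - 1343))/8 = -2 + (1047*(-3221))/8 = -2 + (1/8)*(-3372387) = -2 - 3372387/8 = -3372403/8 ≈ -4.2155e+5)
I(X) = 4*X**2 (I(X) = (2*X)*(2*X) = 4*X**2)
T = 3372387/8 (T = -2 - 1*(-3372403/8) = -2 + 3372403/8 = 3372387/8 ≈ 4.2155e+5)
I(-69/38) - T = 4*(-69/38)**2 - 1*3372387/8 = 4*(-69*1/38)**2 - 3372387/8 = 4*(-69/38)**2 - 3372387/8 = 4*(4761/1444) - 3372387/8 = 4761/361 - 3372387/8 = -1217393619/2888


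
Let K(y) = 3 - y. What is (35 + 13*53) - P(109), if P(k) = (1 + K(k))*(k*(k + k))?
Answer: 2495734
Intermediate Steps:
P(k) = 2*k²*(4 - k) (P(k) = (1 + (3 - k))*(k*(k + k)) = (4 - k)*(k*(2*k)) = (4 - k)*(2*k²) = 2*k²*(4 - k))
(35 + 13*53) - P(109) = (35 + 13*53) - 2*109²*(4 - 1*109) = (35 + 689) - 2*11881*(4 - 109) = 724 - 2*11881*(-105) = 724 - 1*(-2495010) = 724 + 2495010 = 2495734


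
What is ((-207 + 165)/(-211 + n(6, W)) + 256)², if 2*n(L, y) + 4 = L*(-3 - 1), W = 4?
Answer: 369177796/5625 ≈ 65632.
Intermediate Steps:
n(L, y) = -2 - 2*L (n(L, y) = -2 + (L*(-3 - 1))/2 = -2 + (L*(-4))/2 = -2 + (-4*L)/2 = -2 - 2*L)
((-207 + 165)/(-211 + n(6, W)) + 256)² = ((-207 + 165)/(-211 + (-2 - 2*6)) + 256)² = (-42/(-211 + (-2 - 12)) + 256)² = (-42/(-211 - 14) + 256)² = (-42/(-225) + 256)² = (-42*(-1/225) + 256)² = (14/75 + 256)² = (19214/75)² = 369177796/5625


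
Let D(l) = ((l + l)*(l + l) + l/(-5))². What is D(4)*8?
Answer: 798848/25 ≈ 31954.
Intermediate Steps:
D(l) = (4*l² - l/5)² (D(l) = ((2*l)*(2*l) + l*(-⅕))² = (4*l² - l/5)²)
D(4)*8 = ((1/25)*4²*(-1 + 20*4)²)*8 = ((1/25)*16*(-1 + 80)²)*8 = ((1/25)*16*79²)*8 = ((1/25)*16*6241)*8 = (99856/25)*8 = 798848/25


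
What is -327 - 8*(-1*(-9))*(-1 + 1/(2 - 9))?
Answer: -1713/7 ≈ -244.71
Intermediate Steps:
-327 - 8*(-1*(-9))*(-1 + 1/(2 - 9)) = -327 - 72*(-1 + 1/(-7)) = -327 - 72*(-1 - ⅐) = -327 - 72*(-8)/7 = -327 - 8*(-72/7) = -327 + 576/7 = -1713/7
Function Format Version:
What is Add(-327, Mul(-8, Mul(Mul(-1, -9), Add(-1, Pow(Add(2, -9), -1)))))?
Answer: Rational(-1713, 7) ≈ -244.71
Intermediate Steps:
Add(-327, Mul(-8, Mul(Mul(-1, -9), Add(-1, Pow(Add(2, -9), -1))))) = Add(-327, Mul(-8, Mul(9, Add(-1, Pow(-7, -1))))) = Add(-327, Mul(-8, Mul(9, Add(-1, Rational(-1, 7))))) = Add(-327, Mul(-8, Mul(9, Rational(-8, 7)))) = Add(-327, Mul(-8, Rational(-72, 7))) = Add(-327, Rational(576, 7)) = Rational(-1713, 7)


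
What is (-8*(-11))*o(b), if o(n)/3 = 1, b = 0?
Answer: 264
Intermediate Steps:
o(n) = 3 (o(n) = 3*1 = 3)
(-8*(-11))*o(b) = -8*(-11)*3 = 88*3 = 264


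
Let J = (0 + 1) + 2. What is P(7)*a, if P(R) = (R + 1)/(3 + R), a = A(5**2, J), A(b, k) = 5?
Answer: 4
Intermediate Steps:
J = 3 (J = 1 + 2 = 3)
a = 5
P(R) = (1 + R)/(3 + R)
P(7)*a = ((1 + 7)/(3 + 7))*5 = (8/10)*5 = ((1/10)*8)*5 = (4/5)*5 = 4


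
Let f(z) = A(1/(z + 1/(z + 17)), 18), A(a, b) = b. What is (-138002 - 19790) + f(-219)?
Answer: -157774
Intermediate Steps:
f(z) = 18
(-138002 - 19790) + f(-219) = (-138002 - 19790) + 18 = -157792 + 18 = -157774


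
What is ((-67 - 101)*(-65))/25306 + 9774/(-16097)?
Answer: -35780802/203675341 ≈ -0.17568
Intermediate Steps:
((-67 - 101)*(-65))/25306 + 9774/(-16097) = -168*(-65)*(1/25306) + 9774*(-1/16097) = 10920*(1/25306) - 9774/16097 = 5460/12653 - 9774/16097 = -35780802/203675341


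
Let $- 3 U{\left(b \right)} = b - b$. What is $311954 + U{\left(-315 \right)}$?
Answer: $311954$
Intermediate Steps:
$U{\left(b \right)} = 0$ ($U{\left(b \right)} = - \frac{b - b}{3} = \left(- \frac{1}{3}\right) 0 = 0$)
$311954 + U{\left(-315 \right)} = 311954 + 0 = 311954$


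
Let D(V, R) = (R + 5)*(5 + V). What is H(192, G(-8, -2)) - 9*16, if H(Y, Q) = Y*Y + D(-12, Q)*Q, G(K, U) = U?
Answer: 36762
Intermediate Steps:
D(V, R) = (5 + R)*(5 + V)
H(Y, Q) = Y**2 + Q*(-35 - 7*Q) (H(Y, Q) = Y*Y + (25 + 5*Q + 5*(-12) + Q*(-12))*Q = Y**2 + (25 + 5*Q - 60 - 12*Q)*Q = Y**2 + (-35 - 7*Q)*Q = Y**2 + Q*(-35 - 7*Q))
H(192, G(-8, -2)) - 9*16 = (192**2 - 7*(-2)*(5 - 2)) - 9*16 = (36864 - 7*(-2)*3) - 1*144 = (36864 + 42) - 144 = 36906 - 144 = 36762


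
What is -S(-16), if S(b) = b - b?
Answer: 0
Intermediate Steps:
S(b) = 0
-S(-16) = -1*0 = 0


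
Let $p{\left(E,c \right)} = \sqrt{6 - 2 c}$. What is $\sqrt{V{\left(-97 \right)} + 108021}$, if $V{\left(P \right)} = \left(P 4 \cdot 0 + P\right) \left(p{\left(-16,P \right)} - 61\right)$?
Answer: $\sqrt{113938 - 970 \sqrt{2}} \approx 335.51$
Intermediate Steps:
$V{\left(P \right)} = P \left(-61 + \sqrt{6 - 2 P}\right)$ ($V{\left(P \right)} = \left(P 4 \cdot 0 + P\right) \left(\sqrt{6 - 2 P} - 61\right) = \left(4 P 0 + P\right) \left(-61 + \sqrt{6 - 2 P}\right) = \left(0 + P\right) \left(-61 + \sqrt{6 - 2 P}\right) = P \left(-61 + \sqrt{6 - 2 P}\right)$)
$\sqrt{V{\left(-97 \right)} + 108021} = \sqrt{- 97 \left(-61 + \sqrt{6 - -194}\right) + 108021} = \sqrt{- 97 \left(-61 + \sqrt{6 + 194}\right) + 108021} = \sqrt{- 97 \left(-61 + \sqrt{200}\right) + 108021} = \sqrt{- 97 \left(-61 + 10 \sqrt{2}\right) + 108021} = \sqrt{\left(5917 - 970 \sqrt{2}\right) + 108021} = \sqrt{113938 - 970 \sqrt{2}}$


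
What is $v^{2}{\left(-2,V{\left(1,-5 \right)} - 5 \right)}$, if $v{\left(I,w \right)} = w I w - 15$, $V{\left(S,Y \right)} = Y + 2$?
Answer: $20449$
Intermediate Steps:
$V{\left(S,Y \right)} = 2 + Y$
$v{\left(I,w \right)} = -15 + I w^{2}$ ($v{\left(I,w \right)} = I w w - 15 = I w^{2} - 15 = -15 + I w^{2}$)
$v^{2}{\left(-2,V{\left(1,-5 \right)} - 5 \right)} = \left(-15 - 2 \left(\left(2 - 5\right) - 5\right)^{2}\right)^{2} = \left(-15 - 2 \left(-3 - 5\right)^{2}\right)^{2} = \left(-15 - 2 \left(-8\right)^{2}\right)^{2} = \left(-15 - 128\right)^{2} = \left(-143\right)^{2} = 20449$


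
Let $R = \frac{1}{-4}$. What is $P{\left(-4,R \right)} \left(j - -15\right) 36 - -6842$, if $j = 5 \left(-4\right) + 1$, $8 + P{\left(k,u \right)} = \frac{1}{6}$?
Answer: $7970$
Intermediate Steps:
$R = - \frac{1}{4} \approx -0.25$
$P{\left(k,u \right)} = - \frac{47}{6}$ ($P{\left(k,u \right)} = -8 + \frac{1}{6} = - \frac{47}{6}$)
$j = -19$ ($j = -20 + 1 = -19$)
$P{\left(-4,R \right)} \left(j - -15\right) 36 - -6842 = - \frac{47 \left(-19 - -15\right)}{6} \cdot 36 - -6842 = - \frac{47 \left(-19 + 15\right)}{6} \cdot 36 + 6842 = \left(- \frac{47}{6}\right) \left(-4\right) 36 + 6842 = \frac{94}{3} \cdot 36 + 6842 = 1128 + 6842 = 7970$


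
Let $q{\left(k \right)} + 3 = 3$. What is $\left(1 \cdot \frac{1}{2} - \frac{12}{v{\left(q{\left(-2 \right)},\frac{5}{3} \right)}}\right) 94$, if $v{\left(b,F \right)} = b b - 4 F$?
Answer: $\frac{1081}{5} \approx 216.2$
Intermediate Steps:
$q{\left(k \right)} = 0$ ($q{\left(k \right)} = -3 + 3 = 0$)
$v{\left(b,F \right)} = b^{2} - 4 F$
$\left(1 \cdot \frac{1}{2} - \frac{12}{v{\left(q{\left(-2 \right)},\frac{5}{3} \right)}}\right) 94 = \left(1 \cdot \frac{1}{2} - \frac{12}{0^{2} - 4 \cdot \frac{5}{3}}\right) 94 = \left(1 \cdot \frac{1}{2} - \frac{12}{0 - 4 \cdot 5 \cdot \frac{1}{3}}\right) 94 = \left(\frac{1}{2} - \frac{12}{0 - \frac{20}{3}}\right) 94 = \left(\frac{1}{2} - \frac{12}{- \frac{20}{3}}\right) 94 = \left(\frac{1}{2} - - \frac{9}{5}\right) 94 = \left(\frac{1}{2} + \frac{9}{5}\right) 94 = \frac{23}{10} \cdot 94 = \frac{1081}{5}$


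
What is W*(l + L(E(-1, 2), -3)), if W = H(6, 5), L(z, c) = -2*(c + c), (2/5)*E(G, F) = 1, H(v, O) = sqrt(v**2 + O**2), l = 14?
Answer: 26*sqrt(61) ≈ 203.07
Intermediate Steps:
H(v, O) = sqrt(O**2 + v**2)
E(G, F) = 5/2 (E(G, F) = (5/2)*1 = 5/2)
L(z, c) = -4*c
W = sqrt(61) (W = sqrt(5**2 + 6**2) = sqrt(25 + 36) = sqrt(61) ≈ 7.8102)
W*(l + L(E(-1, 2), -3)) = sqrt(61)*(14 - 4*(-3)) = sqrt(61)*(14 + 12) = sqrt(61)*26 = 26*sqrt(61)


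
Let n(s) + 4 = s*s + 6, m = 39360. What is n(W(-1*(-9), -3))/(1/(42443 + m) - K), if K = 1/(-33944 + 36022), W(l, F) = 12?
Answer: -24818048564/79725 ≈ -3.1130e+5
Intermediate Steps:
K = 1/2078 ≈ 0.00048123
n(s) = 2 + s² (n(s) = -4 + (s*s + 6) = -4 + (s² + 6) = -4 + (6 + s²) = 2 + s²)
n(W(-1*(-9), -3))/(1/(42443 + m) - K) = (2 + 12²)/(1/(42443 + 39360) - 1*1/2078) = (2 + 144)/(1/81803 - 1/2078) = 146/(1/81803 - 1/2078) = 146/(-79725/169986634) = 146*(-169986634/79725) = -24818048564/79725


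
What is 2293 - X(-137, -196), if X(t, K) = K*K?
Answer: -36123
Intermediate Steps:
X(t, K) = K**2
2293 - X(-137, -196) = 2293 - 1*(-196)**2 = 2293 - 1*38416 = 2293 - 38416 = -36123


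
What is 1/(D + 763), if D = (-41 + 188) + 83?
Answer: 1/993 ≈ 0.0010071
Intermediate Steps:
D = 230 (D = 147 + 83 = 230)
1/(D + 763) = 1/(230 + 763) = 1/993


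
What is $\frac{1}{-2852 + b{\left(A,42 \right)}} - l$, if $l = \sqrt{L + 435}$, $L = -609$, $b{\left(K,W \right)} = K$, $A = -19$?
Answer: $- \frac{1}{2871} - i \sqrt{174} \approx -0.00034831 - 13.191 i$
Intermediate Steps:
$l = i \sqrt{174}$ ($l = \sqrt{-609 + 435} = \sqrt{-174} = i \sqrt{174} \approx 13.191 i$)
$\frac{1}{-2852 + b{\left(A,42 \right)}} - l = \frac{1}{-2852 - 19} - i \sqrt{174} = \frac{1}{-2871} - i \sqrt{174} = - \frac{1}{2871} - i \sqrt{174}$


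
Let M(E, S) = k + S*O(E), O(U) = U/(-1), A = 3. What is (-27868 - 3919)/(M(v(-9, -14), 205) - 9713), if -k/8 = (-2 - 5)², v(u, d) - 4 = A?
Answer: 31787/11540 ≈ 2.7545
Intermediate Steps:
O(U) = -U (O(U) = U*(-1) = -U)
v(u, d) = 7 (v(u, d) = 4 + 3 = 7)
k = -392 (k = -8*(-2 - 5)² = -8*(-7)² = -8*49 = -392)
M(E, S) = -392 - E*S (M(E, S) = -392 + S*(-E) = -392 - E*S)
(-27868 - 3919)/(M(v(-9, -14), 205) - 9713) = (-27868 - 3919)/((-392 - 1*7*205) - 9713) = -31787/((-392 - 1435) - 9713) = -31787/(-1827 - 9713) = -31787/(-11540) = -31787*(-1/11540) = 31787/11540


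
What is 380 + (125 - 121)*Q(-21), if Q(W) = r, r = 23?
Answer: 472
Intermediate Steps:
Q(W) = 23
380 + (125 - 121)*Q(-21) = 380 + (125 - 121)*23 = 380 + 4*23 = 380 + 92 = 472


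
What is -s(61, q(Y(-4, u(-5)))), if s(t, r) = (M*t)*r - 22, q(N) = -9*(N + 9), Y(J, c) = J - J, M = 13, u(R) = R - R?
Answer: 64255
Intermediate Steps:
u(R) = 0
Y(J, c) = 0
q(N) = -81 - 9*N (q(N) = -9*(9 + N) = -81 - 9*N)
s(t, r) = -22 + 13*r*t (s(t, r) = (13*t)*r - 22 = 13*r*t - 22 = -22 + 13*r*t)
-s(61, q(Y(-4, u(-5)))) = -(-22 + 13*(-81 - 9*0)*61) = -(-22 + 13*(-81 + 0)*61) = -(-22 + 13*(-81)*61) = -(-22 - 64233) = -1*(-64255) = 64255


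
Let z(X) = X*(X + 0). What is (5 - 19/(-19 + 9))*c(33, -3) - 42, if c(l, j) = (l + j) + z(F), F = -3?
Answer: 2271/10 ≈ 227.10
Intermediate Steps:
z(X) = X² (z(X) = X*X = X²)
c(l, j) = 9 + j + l (c(l, j) = (l + j) + (-3)² = (j + l) + 9 = 9 + j + l)
(5 - 19/(-19 + 9))*c(33, -3) - 42 = (5 - 19/(-19 + 9))*(9 - 3 + 33) - 42 = (5 - 19/(-10))*39 - 42 = (5 - ⅒*(-19))*39 - 42 = (5 + 19/10)*39 - 42 = (69/10)*39 - 42 = 2691/10 - 42 = 2271/10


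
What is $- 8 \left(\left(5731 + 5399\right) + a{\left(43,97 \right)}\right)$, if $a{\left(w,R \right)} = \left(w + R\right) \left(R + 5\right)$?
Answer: $-203280$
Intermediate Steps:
$a{\left(w,R \right)} = \left(5 + R\right) \left(R + w\right)$ ($a{\left(w,R \right)} = \left(R + w\right) \left(5 + R\right) = \left(5 + R\right) \left(R + w\right)$)
$- 8 \left(\left(5731 + 5399\right) + a{\left(43,97 \right)}\right) = - 8 \left(\left(5731 + 5399\right) + \left(97^{2} + 5 \cdot 97 + 5 \cdot 43 + 97 \cdot 43\right)\right) = - 8 \left(11130 + \left(9409 + 485 + 215 + 4171\right)\right) = - 8 \left(11130 + 14280\right) = \left(-8\right) 25410 = -203280$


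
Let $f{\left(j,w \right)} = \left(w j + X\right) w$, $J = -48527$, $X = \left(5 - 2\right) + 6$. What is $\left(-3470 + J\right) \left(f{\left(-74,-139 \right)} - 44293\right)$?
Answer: $76711070106$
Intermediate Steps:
$X = 9$ ($X = 3 + 6 = 9$)
$f{\left(j,w \right)} = w \left(9 + j w\right)$ ($f{\left(j,w \right)} = \left(w j + 9\right) w = \left(j w + 9\right) w = \left(9 + j w\right) w = w \left(9 + j w\right)$)
$\left(-3470 + J\right) \left(f{\left(-74,-139 \right)} - 44293\right) = \left(-3470 - 48527\right) \left(- 139 \left(9 - -10286\right) - 44293\right) = - 51997 \left(- 139 \left(9 + 10286\right) - 44293\right) = - 51997 \left(\left(-139\right) 10295 - 44293\right) = - 51997 \left(-1431005 - 44293\right) = \left(-51997\right) \left(-1475298\right) = 76711070106$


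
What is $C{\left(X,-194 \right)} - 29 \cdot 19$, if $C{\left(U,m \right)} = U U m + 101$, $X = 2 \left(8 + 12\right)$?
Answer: $-310850$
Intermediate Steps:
$X = 40$ ($X = 2 \cdot 20 = 40$)
$C{\left(U,m \right)} = 101 + m U^{2}$ ($C{\left(U,m \right)} = U^{2} m + 101 = m U^{2} + 101 = 101 + m U^{2}$)
$C{\left(X,-194 \right)} - 29 \cdot 19 = \left(101 - 194 \cdot 40^{2}\right) - 29 \cdot 19 = \left(101 - 310400\right) - 551 = -310299 - 551 = -310850$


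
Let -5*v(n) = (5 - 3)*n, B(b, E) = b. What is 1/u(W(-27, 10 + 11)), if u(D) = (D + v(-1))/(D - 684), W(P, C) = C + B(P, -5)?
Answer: 1725/14 ≈ 123.21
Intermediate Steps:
v(n) = -2*n/5 (v(n) = -(5 - 3)*n/5 = -2*n/5)
W(P, C) = C + P
u(D) = (⅖ + D)/(-684 + D) (u(D) = (D - ⅖*(-1))/(D - 684) = (D + ⅖)/(-684 + D) = (⅖ + D)/(-684 + D))
1/u(W(-27, 10 + 11)) = 1/((⅖ + ((10 + 11) - 27))/(-684 + ((10 + 11) - 27))) = 1/((⅖ + (21 - 27))/(-684 + (21 - 27))) = 1/((⅖ - 6)/(-684 - 6)) = 1/(-28/5/(-690)) = 1/(-1/690*(-28/5)) = 1/(14/1725) = 1725/14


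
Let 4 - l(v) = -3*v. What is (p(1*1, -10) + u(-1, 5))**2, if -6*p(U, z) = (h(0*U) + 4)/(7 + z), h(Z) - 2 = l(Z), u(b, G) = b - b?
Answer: 25/81 ≈ 0.30864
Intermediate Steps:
u(b, G) = 0
l(v) = 4 + 3*v (l(v) = 4 - (-3)*v = 4 + 3*v)
h(Z) = 6 + 3*Z (h(Z) = 2 + (4 + 3*Z) = 6 + 3*Z)
p(U, z) = -5/(3*(7 + z)) (p(U, z) = -((6 + 3*(0*U)) + 4)/(6*(7 + z)) = -((6 + 3*0) + 4)/(6*(7 + z)) = -((6 + 0) + 4)/(6*(7 + z)) = -(6 + 4)/(6*(7 + z)) = -5/(3*(7 + z)))
(p(1*1, -10) + u(-1, 5))**2 = (-5/(21 + 3*(-10)) + 0)**2 = (-5/(21 - 30) + 0)**2 = (-5/(-9) + 0)**2 = (-5*(-1/9) + 0)**2 = (5/9 + 0)**2 = (5/9)**2 = 25/81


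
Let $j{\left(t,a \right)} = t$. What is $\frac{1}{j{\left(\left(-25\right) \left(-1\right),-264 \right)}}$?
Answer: $\frac{1}{25} \approx 0.04$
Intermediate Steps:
$\frac{1}{j{\left(\left(-25\right) \left(-1\right),-264 \right)}} = \frac{1}{\left(-25\right) \left(-1\right)} = \frac{1}{25}$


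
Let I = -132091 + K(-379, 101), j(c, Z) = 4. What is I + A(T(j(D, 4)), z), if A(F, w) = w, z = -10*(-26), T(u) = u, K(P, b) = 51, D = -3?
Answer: -131780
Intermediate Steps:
z = 260
I = -132040 (I = -132091 + 51 = -132040)
I + A(T(j(D, 4)), z) = -132040 + 260 = -131780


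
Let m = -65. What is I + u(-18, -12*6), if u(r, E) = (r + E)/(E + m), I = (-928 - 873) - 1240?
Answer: -416527/137 ≈ -3040.3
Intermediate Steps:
I = -3041 (I = -1801 - 1240 = -3041)
u(r, E) = (E + r)/(-65 + E) (u(r, E) = (r + E)/(E - 65) = (E + r)/(-65 + E))
I + u(-18, -12*6) = -3041 + (-12*6 - 18)/(-65 - 12*6) = -3041 + (-72 - 18)/(-65 - 72) = -3041 - 90/(-137) = -3041 - 1/137*(-90) = -3041 + 90/137 = -416527/137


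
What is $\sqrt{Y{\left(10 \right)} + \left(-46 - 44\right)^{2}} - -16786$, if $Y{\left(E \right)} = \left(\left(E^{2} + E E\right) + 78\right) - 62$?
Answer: $16786 + 6 \sqrt{231} \approx 16877.0$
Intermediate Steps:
$Y{\left(E \right)} = 16 + 2 E^{2}$ ($Y{\left(E \right)} = \left(\left(E^{2} + E^{2}\right) + 78\right) - 62 = \left(2 E^{2} + 78\right) - 62 = \left(78 + 2 E^{2}\right) - 62 = 16 + 2 E^{2}$)
$\sqrt{Y{\left(10 \right)} + \left(-46 - 44\right)^{2}} - -16786 = \sqrt{\left(16 + 2 \cdot 10^{2}\right) + \left(-46 - 44\right)^{2}} - -16786 = \sqrt{\left(16 + 2 \cdot 100\right) + \left(-90\right)^{2}} + 16786 = \sqrt{\left(16 + 200\right) + 8100} + 16786 = \sqrt{216 + 8100} + 16786 = \sqrt{8316} + 16786 = 6 \sqrt{231} + 16786 = 16786 + 6 \sqrt{231}$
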